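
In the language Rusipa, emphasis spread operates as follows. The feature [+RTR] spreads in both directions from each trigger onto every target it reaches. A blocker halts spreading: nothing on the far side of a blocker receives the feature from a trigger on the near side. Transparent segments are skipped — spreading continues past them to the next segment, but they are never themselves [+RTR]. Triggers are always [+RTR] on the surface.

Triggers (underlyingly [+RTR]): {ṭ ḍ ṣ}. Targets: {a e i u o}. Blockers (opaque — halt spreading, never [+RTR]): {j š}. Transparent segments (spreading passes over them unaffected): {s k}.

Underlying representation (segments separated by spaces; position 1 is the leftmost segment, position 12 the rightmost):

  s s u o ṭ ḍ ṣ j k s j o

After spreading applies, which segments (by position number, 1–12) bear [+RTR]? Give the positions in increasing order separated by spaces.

3 4 5 6 7

From /ṭ/ at 5 rightward: 6 /ḍ/ is itself a trigger — this domain ends here.
From /ṭ/ at 5 leftward: 4 /o/ → [+RTR]; 3 /u/ → [+RTR]; 2 /s/ transparent; 1 /s/ transparent; word edge.
From /ḍ/ at 6 rightward: 7 /ṣ/ is itself a trigger — this domain ends here.
From /ḍ/ at 6 leftward: 5 /ṭ/ is itself a trigger — this domain ends here.
From /ṣ/ at 7 rightward: 8 /j/ blocks.
From /ṣ/ at 7 leftward: 6 /ḍ/ is itself a trigger — this domain ends here.
Target with no active source: position 12 stays [-emphatic].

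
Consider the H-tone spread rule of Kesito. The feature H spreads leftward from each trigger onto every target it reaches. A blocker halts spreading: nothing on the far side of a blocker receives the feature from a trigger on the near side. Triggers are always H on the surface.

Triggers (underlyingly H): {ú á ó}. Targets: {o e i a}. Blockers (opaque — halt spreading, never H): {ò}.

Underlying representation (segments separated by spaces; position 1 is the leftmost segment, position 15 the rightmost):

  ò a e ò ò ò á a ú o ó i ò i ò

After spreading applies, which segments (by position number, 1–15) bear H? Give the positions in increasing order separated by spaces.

From /á/ at 7 leftward: 6 /ò/ blocks.
From /ú/ at 9 leftward: 8 /a/ → H; 7 /á/ is itself a trigger — this domain ends here.
From /ó/ at 11 leftward: 10 /o/ → H; 9 /ú/ is itself a trigger — this domain ends here.
Targets with no active source: positions 2 3 12 14 stay [-high tone].

7 8 9 10 11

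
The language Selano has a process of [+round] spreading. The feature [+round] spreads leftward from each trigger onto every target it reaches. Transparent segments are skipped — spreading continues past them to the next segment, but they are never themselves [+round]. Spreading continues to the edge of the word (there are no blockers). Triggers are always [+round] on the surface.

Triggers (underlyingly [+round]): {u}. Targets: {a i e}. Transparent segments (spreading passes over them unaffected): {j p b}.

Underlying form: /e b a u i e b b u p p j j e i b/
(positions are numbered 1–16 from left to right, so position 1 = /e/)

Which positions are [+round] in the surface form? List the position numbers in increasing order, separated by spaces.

From /u/ at 4 leftward: 3 /a/ → [+round]; 2 /b/ transparent; 1 /e/ → [+round]; word edge.
From /u/ at 9 leftward: 8 /b/ transparent; 7 /b/ transparent; 6 /e/ → [+round]; 5 /i/ → [+round]; 4 /u/ is itself a trigger — this domain ends here.
Targets with no active source: positions 14 15 stay [-round].

1 3 4 5 6 9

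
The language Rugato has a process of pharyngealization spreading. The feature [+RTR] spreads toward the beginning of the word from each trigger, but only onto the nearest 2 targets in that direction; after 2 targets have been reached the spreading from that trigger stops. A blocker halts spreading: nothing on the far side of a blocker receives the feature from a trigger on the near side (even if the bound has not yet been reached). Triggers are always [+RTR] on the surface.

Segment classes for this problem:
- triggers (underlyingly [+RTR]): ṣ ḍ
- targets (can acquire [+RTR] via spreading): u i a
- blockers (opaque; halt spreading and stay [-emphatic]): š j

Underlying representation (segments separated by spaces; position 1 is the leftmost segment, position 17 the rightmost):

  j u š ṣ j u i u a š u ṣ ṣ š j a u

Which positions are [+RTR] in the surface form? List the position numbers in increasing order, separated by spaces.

From /ṣ/ at 4 leftward: 3 /š/ blocks.
From /ṣ/ at 12 leftward: 11 /u/ → [+RTR]; 10 /š/ blocks.
From /ṣ/ at 13 leftward: 12 /ṣ/ is itself a trigger — this domain ends here.
Targets with no active source: positions 2 6 7 8 9 16 17 stay [-emphatic].

4 11 12 13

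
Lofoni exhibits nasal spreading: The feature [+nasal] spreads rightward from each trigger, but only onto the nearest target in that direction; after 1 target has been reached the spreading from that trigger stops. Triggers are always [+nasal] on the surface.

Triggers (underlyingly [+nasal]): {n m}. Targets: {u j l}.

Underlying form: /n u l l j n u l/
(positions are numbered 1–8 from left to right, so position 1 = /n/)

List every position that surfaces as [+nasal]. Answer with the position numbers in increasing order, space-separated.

From /n/ at 1 rightward: 2 /u/ → [+nasal]; bound reached.
From /n/ at 6 rightward: 7 /u/ → [+nasal]; bound reached.
Targets with no active source: positions 3 4 5 8 stay [-nasal].

1 2 6 7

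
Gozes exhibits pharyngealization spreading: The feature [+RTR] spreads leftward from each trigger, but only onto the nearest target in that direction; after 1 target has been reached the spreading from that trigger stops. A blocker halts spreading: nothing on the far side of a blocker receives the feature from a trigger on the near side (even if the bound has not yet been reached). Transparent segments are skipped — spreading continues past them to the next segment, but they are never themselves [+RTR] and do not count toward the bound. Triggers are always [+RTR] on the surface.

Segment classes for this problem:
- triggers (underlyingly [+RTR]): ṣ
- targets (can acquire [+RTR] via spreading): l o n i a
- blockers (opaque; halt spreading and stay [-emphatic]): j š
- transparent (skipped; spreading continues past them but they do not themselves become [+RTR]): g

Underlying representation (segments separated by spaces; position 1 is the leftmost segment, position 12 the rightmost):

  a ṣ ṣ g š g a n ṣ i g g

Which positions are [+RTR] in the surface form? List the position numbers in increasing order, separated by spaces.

From /ṣ/ at 2 leftward: 1 /a/ → [+RTR]; bound reached.
From /ṣ/ at 3 leftward: 2 /ṣ/ is itself a trigger — this domain ends here.
From /ṣ/ at 9 leftward: 8 /n/ → [+RTR]; bound reached.
Targets with no active source: positions 7 10 stay [-emphatic].

1 2 3 8 9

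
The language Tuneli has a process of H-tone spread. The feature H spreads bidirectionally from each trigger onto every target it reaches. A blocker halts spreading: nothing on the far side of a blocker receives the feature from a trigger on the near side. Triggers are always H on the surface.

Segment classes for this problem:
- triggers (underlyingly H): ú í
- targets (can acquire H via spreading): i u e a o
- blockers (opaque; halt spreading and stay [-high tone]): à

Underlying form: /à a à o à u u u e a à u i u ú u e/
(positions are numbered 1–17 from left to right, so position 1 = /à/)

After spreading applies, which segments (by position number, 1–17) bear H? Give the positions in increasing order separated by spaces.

From /ú/ at 15 rightward: 16 /u/ → H; 17 /e/ → H; word edge.
From /ú/ at 15 leftward: 14 /u/ → H; 13 /i/ → H; 12 /u/ → H; 11 /à/ blocks.
Targets with no active source: positions 2 4 6 7 8 9 10 stay [-high tone].

12 13 14 15 16 17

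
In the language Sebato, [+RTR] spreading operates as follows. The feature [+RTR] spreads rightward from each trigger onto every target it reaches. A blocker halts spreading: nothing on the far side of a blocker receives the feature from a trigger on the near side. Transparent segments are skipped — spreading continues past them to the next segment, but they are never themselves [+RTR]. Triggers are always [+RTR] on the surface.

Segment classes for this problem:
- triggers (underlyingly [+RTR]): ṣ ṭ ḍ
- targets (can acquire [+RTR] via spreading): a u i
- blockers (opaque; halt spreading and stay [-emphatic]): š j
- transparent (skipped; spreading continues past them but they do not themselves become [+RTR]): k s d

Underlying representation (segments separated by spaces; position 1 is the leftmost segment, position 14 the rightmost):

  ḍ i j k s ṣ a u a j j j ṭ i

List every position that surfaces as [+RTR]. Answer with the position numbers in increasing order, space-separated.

1 2 6 7 8 9 13 14

From /ḍ/ at 1 rightward: 2 /i/ → [+RTR]; 3 /j/ blocks.
From /ṣ/ at 6 rightward: 7 /a/ → [+RTR]; 8 /u/ → [+RTR]; 9 /a/ → [+RTR]; 10 /j/ blocks.
From /ṭ/ at 13 rightward: 14 /i/ → [+RTR]; word edge.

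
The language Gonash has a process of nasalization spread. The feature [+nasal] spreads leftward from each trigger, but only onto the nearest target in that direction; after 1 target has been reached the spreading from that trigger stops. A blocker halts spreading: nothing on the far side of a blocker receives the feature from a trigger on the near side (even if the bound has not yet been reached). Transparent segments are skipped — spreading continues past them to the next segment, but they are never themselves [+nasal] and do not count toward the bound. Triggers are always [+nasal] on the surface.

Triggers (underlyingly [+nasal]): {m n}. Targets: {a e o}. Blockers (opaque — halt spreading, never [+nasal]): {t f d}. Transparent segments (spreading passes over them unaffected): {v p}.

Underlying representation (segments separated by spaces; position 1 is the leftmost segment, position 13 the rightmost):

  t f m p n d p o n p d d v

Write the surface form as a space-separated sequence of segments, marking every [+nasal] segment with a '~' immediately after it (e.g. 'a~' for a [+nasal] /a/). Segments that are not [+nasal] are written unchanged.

From /m/ at 3 leftward: 2 /f/ blocks.
From /n/ at 5 leftward: 4 /p/ transparent; 3 /m/ is itself a trigger — this domain ends here.
From /n/ at 9 leftward: 8 /o/ → [+nasal]; bound reached.
[+nasal] positions on the surface: 3 5 8 9.

t f m~ p n~ d p o~ n~ p d d v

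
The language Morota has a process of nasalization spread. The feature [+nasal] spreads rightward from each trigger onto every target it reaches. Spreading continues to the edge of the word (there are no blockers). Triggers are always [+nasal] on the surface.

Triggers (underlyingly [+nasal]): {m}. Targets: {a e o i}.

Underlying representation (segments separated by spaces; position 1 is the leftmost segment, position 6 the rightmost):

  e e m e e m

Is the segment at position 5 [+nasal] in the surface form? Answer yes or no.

From /m/ at 3 rightward: 4 /e/ → [+nasal]; 5 /e/ → [+nasal]; 6 /m/ is itself a trigger — this domain ends here.
From /m/ at 6 rightward: word edge.
Targets with no active source: positions 1 2 stay [-nasal].
[+nasal] positions on the surface: 3 4 5 6.

yes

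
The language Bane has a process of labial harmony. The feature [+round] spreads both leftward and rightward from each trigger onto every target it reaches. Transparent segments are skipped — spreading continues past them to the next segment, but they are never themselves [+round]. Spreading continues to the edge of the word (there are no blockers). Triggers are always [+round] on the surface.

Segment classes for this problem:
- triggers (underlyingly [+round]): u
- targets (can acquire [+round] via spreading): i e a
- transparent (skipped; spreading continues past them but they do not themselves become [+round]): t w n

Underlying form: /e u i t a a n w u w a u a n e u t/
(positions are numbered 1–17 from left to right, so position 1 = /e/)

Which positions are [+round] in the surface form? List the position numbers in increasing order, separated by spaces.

1 2 3 5 6 9 11 12 13 15 16

From /u/ at 2 rightward: 3 /i/ → [+round]; 4 /t/ transparent; 5 /a/ → [+round]; 6 /a/ → [+round]; 7 /n/ transparent; 8 /w/ transparent; 9 /u/ is itself a trigger — this domain ends here.
From /u/ at 2 leftward: 1 /e/ → [+round]; word edge.
From /u/ at 9 rightward: 10 /w/ transparent; 11 /a/ → [+round]; 12 /u/ is itself a trigger — this domain ends here.
From /u/ at 9 leftward: 8 /w/ transparent; 7 /n/ transparent; 6 /a/ → [+round]; 5 /a/ → [+round]; 4 /t/ transparent; 3 /i/ → [+round]; 2 /u/ is itself a trigger — this domain ends here.
From /u/ at 12 rightward: 13 /a/ → [+round]; 14 /n/ transparent; 15 /e/ → [+round]; 16 /u/ is itself a trigger — this domain ends here.
From /u/ at 12 leftward: 11 /a/ → [+round]; 10 /w/ transparent; 9 /u/ is itself a trigger — this domain ends here.
From /u/ at 16 rightward: 17 /t/ transparent; word edge.
From /u/ at 16 leftward: 15 /e/ → [+round]; 14 /n/ transparent; 13 /a/ → [+round]; 12 /u/ is itself a trigger — this domain ends here.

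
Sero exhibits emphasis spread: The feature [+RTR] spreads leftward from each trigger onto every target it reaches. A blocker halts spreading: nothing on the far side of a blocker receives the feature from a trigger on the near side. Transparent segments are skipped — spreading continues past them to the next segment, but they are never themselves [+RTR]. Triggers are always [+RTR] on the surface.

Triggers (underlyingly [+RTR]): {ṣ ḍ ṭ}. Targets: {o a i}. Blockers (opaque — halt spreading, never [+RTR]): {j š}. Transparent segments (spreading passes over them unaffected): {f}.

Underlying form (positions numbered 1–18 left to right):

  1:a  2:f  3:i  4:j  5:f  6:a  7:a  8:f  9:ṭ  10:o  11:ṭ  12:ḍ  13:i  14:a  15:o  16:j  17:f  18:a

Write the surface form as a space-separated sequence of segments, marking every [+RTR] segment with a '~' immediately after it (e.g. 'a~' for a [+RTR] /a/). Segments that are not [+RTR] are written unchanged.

a f i j f a~ a~ f ṭ~ o~ ṭ~ ḍ~ i a o j f a

From /ṭ/ at 9 leftward: 8 /f/ transparent; 7 /a/ → [+RTR]; 6 /a/ → [+RTR]; 5 /f/ transparent; 4 /j/ blocks.
From /ṭ/ at 11 leftward: 10 /o/ → [+RTR]; 9 /ṭ/ is itself a trigger — this domain ends here.
From /ḍ/ at 12 leftward: 11 /ṭ/ is itself a trigger — this domain ends here.
Targets with no active source: positions 1 3 13 14 15 18 stay [-emphatic].
[+RTR] positions on the surface: 6 7 9 10 11 12.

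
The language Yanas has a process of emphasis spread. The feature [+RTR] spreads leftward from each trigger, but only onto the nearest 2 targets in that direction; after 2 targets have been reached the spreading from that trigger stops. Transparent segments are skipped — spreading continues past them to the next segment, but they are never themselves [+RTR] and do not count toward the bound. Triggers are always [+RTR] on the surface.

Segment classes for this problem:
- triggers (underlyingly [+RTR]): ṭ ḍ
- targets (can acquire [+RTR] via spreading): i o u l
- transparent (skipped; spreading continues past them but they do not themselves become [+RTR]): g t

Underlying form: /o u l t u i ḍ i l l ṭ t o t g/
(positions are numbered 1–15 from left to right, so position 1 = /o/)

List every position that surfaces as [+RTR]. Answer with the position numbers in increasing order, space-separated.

From /ḍ/ at 7 leftward: 6 /i/ → [+RTR]; 5 /u/ → [+RTR]; bound reached.
From /ṭ/ at 11 leftward: 10 /l/ → [+RTR]; 9 /l/ → [+RTR]; bound reached.
Targets with no active source: positions 1 2 3 8 13 stay [-emphatic].

5 6 7 9 10 11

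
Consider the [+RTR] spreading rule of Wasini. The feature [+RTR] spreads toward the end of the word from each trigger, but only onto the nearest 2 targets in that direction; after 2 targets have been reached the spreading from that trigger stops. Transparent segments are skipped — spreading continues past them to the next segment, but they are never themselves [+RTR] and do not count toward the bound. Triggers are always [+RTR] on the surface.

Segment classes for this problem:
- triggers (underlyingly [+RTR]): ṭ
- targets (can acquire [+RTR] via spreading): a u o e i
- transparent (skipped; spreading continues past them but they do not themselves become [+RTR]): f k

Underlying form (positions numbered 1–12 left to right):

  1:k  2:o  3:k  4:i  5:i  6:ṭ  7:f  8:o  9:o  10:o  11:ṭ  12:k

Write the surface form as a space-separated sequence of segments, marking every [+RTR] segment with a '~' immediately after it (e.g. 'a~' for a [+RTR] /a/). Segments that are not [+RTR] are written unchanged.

k o k i i ṭ~ f o~ o~ o ṭ~ k

From /ṭ/ at 6 rightward: 7 /f/ transparent; 8 /o/ → [+RTR]; 9 /o/ → [+RTR]; bound reached.
From /ṭ/ at 11 rightward: 12 /k/ transparent; word edge.
Targets with no active source: positions 2 4 5 10 stay [-emphatic].
[+RTR] positions on the surface: 6 8 9 11.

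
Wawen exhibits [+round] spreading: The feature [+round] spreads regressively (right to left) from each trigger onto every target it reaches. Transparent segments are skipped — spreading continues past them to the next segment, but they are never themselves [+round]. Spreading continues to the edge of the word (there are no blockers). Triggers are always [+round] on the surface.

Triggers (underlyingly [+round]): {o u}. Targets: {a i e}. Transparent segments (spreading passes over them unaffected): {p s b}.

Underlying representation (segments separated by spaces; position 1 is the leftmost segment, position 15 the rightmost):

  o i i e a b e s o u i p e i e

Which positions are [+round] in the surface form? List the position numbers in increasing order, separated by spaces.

From /o/ at 1 leftward: word edge.
From /o/ at 9 leftward: 8 /s/ transparent; 7 /e/ → [+round]; 6 /b/ transparent; 5 /a/ → [+round]; 4 /e/ → [+round]; 3 /i/ → [+round]; 2 /i/ → [+round]; 1 /o/ is itself a trigger — this domain ends here.
From /u/ at 10 leftward: 9 /o/ is itself a trigger — this domain ends here.
Targets with no active source: positions 11 13 14 15 stay [-round].

1 2 3 4 5 7 9 10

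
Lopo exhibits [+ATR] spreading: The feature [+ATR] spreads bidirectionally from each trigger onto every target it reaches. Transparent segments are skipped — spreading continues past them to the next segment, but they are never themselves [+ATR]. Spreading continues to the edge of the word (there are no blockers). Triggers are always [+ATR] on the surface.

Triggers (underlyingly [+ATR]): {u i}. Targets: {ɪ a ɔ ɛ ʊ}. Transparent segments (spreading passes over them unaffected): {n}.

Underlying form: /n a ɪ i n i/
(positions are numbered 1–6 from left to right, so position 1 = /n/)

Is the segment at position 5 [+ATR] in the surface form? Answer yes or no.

From /i/ at 4 rightward: 5 /n/ transparent; 6 /i/ is itself a trigger — this domain ends here.
From /i/ at 4 leftward: 3 /ɪ/ → [+ATR]; 2 /a/ → [+ATR]; 1 /n/ transparent; word edge.
From /i/ at 6 rightward: word edge.
From /i/ at 6 leftward: 5 /n/ transparent; 4 /i/ is itself a trigger — this domain ends here.
[+ATR] positions on the surface: 2 3 4 6.

no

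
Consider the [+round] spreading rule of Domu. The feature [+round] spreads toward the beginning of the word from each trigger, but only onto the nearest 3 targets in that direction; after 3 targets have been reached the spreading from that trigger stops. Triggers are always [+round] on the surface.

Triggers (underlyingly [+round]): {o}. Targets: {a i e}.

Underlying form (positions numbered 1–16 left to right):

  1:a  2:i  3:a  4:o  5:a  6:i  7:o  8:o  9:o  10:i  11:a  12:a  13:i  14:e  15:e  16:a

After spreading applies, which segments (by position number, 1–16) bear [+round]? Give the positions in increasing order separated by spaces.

1 2 3 4 5 6 7 8 9

From /o/ at 4 leftward: 3 /a/ → [+round]; 2 /i/ → [+round]; 1 /a/ → [+round]; bound reached.
From /o/ at 7 leftward: 6 /i/ → [+round]; 5 /a/ → [+round]; 4 /o/ is itself a trigger — this domain ends here.
From /o/ at 8 leftward: 7 /o/ is itself a trigger — this domain ends here.
From /o/ at 9 leftward: 8 /o/ is itself a trigger — this domain ends here.
Targets with no active source: positions 10 11 12 13 14 15 16 stay [-round].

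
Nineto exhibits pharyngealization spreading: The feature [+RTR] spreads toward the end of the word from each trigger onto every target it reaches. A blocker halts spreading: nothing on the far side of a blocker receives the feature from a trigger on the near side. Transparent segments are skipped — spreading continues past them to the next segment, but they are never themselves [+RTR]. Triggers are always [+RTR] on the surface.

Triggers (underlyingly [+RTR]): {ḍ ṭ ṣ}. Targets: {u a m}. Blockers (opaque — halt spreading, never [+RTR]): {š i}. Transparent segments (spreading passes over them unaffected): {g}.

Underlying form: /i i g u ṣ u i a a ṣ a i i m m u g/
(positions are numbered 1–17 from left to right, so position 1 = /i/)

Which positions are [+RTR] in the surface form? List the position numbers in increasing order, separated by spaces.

From /ṣ/ at 5 rightward: 6 /u/ → [+RTR]; 7 /i/ blocks.
From /ṣ/ at 10 rightward: 11 /a/ → [+RTR]; 12 /i/ blocks.
Targets with no active source: positions 4 8 9 14 15 16 stay [-emphatic].

5 6 10 11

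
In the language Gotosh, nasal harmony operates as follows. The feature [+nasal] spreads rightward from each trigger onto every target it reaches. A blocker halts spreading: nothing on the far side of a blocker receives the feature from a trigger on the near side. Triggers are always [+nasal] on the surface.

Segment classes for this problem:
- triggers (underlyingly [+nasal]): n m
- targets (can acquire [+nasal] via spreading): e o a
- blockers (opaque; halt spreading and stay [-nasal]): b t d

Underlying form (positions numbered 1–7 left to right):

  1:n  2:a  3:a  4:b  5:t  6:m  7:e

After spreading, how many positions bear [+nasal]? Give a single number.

From /n/ at 1 rightward: 2 /a/ → [+nasal]; 3 /a/ → [+nasal]; 4 /b/ blocks.
From /m/ at 6 rightward: 7 /e/ → [+nasal]; word edge.
[+nasal] positions on the surface: 1 2 3 6 7.

5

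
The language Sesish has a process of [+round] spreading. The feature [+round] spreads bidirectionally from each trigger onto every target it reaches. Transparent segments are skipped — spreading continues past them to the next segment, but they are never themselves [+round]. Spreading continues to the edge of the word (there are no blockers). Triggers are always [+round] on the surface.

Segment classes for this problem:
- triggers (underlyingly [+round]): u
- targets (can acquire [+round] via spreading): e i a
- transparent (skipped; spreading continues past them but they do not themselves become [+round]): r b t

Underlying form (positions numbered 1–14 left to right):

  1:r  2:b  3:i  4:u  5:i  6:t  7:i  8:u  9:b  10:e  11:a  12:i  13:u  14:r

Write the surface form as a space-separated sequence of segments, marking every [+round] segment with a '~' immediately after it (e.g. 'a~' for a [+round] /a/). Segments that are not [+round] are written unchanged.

From /u/ at 4 rightward: 5 /i/ → [+round]; 6 /t/ transparent; 7 /i/ → [+round]; 8 /u/ is itself a trigger — this domain ends here.
From /u/ at 4 leftward: 3 /i/ → [+round]; 2 /b/ transparent; 1 /r/ transparent; word edge.
From /u/ at 8 rightward: 9 /b/ transparent; 10 /e/ → [+round]; 11 /a/ → [+round]; 12 /i/ → [+round]; 13 /u/ is itself a trigger — this domain ends here.
From /u/ at 8 leftward: 7 /i/ → [+round]; 6 /t/ transparent; 5 /i/ → [+round]; 4 /u/ is itself a trigger — this domain ends here.
From /u/ at 13 rightward: 14 /r/ transparent; word edge.
From /u/ at 13 leftward: 12 /i/ → [+round]; 11 /a/ → [+round]; 10 /e/ → [+round]; 9 /b/ transparent; 8 /u/ is itself a trigger — this domain ends here.
[+round] positions on the surface: 3 4 5 7 8 10 11 12 13.

r b i~ u~ i~ t i~ u~ b e~ a~ i~ u~ r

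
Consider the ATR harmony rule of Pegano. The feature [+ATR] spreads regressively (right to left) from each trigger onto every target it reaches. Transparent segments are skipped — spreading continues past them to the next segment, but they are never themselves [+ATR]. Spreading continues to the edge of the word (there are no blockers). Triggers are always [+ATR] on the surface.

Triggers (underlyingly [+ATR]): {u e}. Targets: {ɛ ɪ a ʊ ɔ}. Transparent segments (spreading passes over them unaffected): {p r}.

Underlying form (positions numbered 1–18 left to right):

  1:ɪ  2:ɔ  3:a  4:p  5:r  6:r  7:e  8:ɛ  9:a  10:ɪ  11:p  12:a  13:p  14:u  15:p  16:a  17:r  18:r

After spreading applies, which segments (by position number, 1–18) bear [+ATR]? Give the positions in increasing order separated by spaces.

From /e/ at 7 leftward: 6 /r/ transparent; 5 /r/ transparent; 4 /p/ transparent; 3 /a/ → [+ATR]; 2 /ɔ/ → [+ATR]; 1 /ɪ/ → [+ATR]; word edge.
From /u/ at 14 leftward: 13 /p/ transparent; 12 /a/ → [+ATR]; 11 /p/ transparent; 10 /ɪ/ → [+ATR]; 9 /a/ → [+ATR]; 8 /ɛ/ → [+ATR]; 7 /e/ is itself a trigger — this domain ends here.
Target with no active source: position 16 stays [-ATR].

1 2 3 7 8 9 10 12 14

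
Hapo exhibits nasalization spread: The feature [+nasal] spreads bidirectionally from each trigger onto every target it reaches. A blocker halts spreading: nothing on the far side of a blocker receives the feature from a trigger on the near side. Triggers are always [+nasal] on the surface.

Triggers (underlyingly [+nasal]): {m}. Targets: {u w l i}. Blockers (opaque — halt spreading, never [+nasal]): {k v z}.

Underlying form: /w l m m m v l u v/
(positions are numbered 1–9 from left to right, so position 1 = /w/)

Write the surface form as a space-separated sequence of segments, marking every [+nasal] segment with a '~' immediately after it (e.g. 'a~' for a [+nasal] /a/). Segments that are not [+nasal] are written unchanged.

From /m/ at 3 rightward: 4 /m/ is itself a trigger — this domain ends here.
From /m/ at 3 leftward: 2 /l/ → [+nasal]; 1 /w/ → [+nasal]; word edge.
From /m/ at 4 rightward: 5 /m/ is itself a trigger — this domain ends here.
From /m/ at 4 leftward: 3 /m/ is itself a trigger — this domain ends here.
From /m/ at 5 rightward: 6 /v/ blocks.
From /m/ at 5 leftward: 4 /m/ is itself a trigger — this domain ends here.
Targets with no active source: positions 7 8 stay [-nasal].
[+nasal] positions on the surface: 1 2 3 4 5.

w~ l~ m~ m~ m~ v l u v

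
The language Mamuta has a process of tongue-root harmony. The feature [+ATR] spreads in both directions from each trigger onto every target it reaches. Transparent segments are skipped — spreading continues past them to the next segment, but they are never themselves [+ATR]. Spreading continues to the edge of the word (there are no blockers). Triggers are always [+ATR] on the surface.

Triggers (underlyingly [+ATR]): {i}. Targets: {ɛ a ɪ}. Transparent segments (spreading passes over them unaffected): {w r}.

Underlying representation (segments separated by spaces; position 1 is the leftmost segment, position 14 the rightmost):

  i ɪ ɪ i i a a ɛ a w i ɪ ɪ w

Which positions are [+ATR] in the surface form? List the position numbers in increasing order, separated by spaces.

1 2 3 4 5 6 7 8 9 11 12 13

From /i/ at 1 rightward: 2 /ɪ/ → [+ATR]; 3 /ɪ/ → [+ATR]; 4 /i/ is itself a trigger — this domain ends here.
From /i/ at 1 leftward: word edge.
From /i/ at 4 rightward: 5 /i/ is itself a trigger — this domain ends here.
From /i/ at 4 leftward: 3 /ɪ/ → [+ATR]; 2 /ɪ/ → [+ATR]; 1 /i/ is itself a trigger — this domain ends here.
From /i/ at 5 rightward: 6 /a/ → [+ATR]; 7 /a/ → [+ATR]; 8 /ɛ/ → [+ATR]; 9 /a/ → [+ATR]; 10 /w/ transparent; 11 /i/ is itself a trigger — this domain ends here.
From /i/ at 5 leftward: 4 /i/ is itself a trigger — this domain ends here.
From /i/ at 11 rightward: 12 /ɪ/ → [+ATR]; 13 /ɪ/ → [+ATR]; 14 /w/ transparent; word edge.
From /i/ at 11 leftward: 10 /w/ transparent; 9 /a/ → [+ATR]; 8 /ɛ/ → [+ATR]; 7 /a/ → [+ATR]; 6 /a/ → [+ATR]; 5 /i/ is itself a trigger — this domain ends here.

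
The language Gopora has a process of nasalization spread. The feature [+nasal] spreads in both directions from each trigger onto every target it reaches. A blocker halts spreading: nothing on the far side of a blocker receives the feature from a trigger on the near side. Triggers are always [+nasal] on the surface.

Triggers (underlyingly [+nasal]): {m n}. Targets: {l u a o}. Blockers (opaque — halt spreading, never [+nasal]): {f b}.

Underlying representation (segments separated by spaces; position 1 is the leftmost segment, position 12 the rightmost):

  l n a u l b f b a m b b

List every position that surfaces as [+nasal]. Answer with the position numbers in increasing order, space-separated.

From /n/ at 2 rightward: 3 /a/ → [+nasal]; 4 /u/ → [+nasal]; 5 /l/ → [+nasal]; 6 /b/ blocks.
From /n/ at 2 leftward: 1 /l/ → [+nasal]; word edge.
From /m/ at 10 rightward: 11 /b/ blocks.
From /m/ at 10 leftward: 9 /a/ → [+nasal]; 8 /b/ blocks.

1 2 3 4 5 9 10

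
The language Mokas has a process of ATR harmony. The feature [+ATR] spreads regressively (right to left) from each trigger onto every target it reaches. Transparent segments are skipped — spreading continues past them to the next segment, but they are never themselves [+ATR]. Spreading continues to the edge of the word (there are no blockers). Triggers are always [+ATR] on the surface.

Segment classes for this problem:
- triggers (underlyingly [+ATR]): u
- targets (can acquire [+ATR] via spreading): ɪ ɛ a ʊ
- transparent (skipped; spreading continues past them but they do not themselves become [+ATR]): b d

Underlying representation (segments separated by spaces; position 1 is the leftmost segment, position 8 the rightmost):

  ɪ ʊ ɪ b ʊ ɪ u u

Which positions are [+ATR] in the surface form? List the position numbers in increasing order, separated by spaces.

1 2 3 5 6 7 8

From /u/ at 7 leftward: 6 /ɪ/ → [+ATR]; 5 /ʊ/ → [+ATR]; 4 /b/ transparent; 3 /ɪ/ → [+ATR]; 2 /ʊ/ → [+ATR]; 1 /ɪ/ → [+ATR]; word edge.
From /u/ at 8 leftward: 7 /u/ is itself a trigger — this domain ends here.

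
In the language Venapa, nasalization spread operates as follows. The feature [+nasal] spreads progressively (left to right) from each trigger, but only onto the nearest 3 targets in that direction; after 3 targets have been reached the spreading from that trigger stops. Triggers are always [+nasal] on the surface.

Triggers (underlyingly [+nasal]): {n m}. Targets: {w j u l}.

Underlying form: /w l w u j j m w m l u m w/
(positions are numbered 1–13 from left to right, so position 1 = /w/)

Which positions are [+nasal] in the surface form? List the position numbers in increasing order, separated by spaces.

From /m/ at 7 rightward: 8 /w/ → [+nasal]; 9 /m/ is itself a trigger — this domain ends here.
From /m/ at 9 rightward: 10 /l/ → [+nasal]; 11 /u/ → [+nasal]; 12 /m/ is itself a trigger — this domain ends here.
From /m/ at 12 rightward: 13 /w/ → [+nasal]; word edge.
Targets with no active source: positions 1 2 3 4 5 6 stay [-nasal].

7 8 9 10 11 12 13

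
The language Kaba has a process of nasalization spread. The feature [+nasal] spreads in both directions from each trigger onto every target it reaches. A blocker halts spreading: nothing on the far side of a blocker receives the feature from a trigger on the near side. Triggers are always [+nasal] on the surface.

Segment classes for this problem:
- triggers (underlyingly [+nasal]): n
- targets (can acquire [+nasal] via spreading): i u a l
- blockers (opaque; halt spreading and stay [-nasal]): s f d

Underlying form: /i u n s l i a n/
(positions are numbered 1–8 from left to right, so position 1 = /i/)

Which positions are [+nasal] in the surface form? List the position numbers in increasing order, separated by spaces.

1 2 3 5 6 7 8

From /n/ at 3 rightward: 4 /s/ blocks.
From /n/ at 3 leftward: 2 /u/ → [+nasal]; 1 /i/ → [+nasal]; word edge.
From /n/ at 8 rightward: word edge.
From /n/ at 8 leftward: 7 /a/ → [+nasal]; 6 /i/ → [+nasal]; 5 /l/ → [+nasal]; 4 /s/ blocks.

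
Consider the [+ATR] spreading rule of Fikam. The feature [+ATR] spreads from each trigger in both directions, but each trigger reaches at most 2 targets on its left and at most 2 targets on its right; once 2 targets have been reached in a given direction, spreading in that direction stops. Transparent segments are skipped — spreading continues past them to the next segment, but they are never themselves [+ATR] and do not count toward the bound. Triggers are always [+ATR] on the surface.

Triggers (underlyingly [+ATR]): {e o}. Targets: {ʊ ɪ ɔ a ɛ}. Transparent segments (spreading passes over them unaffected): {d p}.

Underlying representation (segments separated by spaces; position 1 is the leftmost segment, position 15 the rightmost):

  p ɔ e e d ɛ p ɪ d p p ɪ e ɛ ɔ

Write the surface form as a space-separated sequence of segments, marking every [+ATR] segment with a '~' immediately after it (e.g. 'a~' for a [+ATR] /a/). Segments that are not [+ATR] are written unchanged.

From /e/ at 3 rightward: 4 /e/ is itself a trigger — this domain ends here.
From /e/ at 3 leftward: 2 /ɔ/ → [+ATR]; 1 /p/ transparent; word edge.
From /e/ at 4 rightward: 5 /d/ transparent; 6 /ɛ/ → [+ATR]; 7 /p/ transparent; 8 /ɪ/ → [+ATR]; bound reached.
From /e/ at 4 leftward: 3 /e/ is itself a trigger — this domain ends here.
From /e/ at 13 rightward: 14 /ɛ/ → [+ATR]; 15 /ɔ/ → [+ATR]; bound reached.
From /e/ at 13 leftward: 12 /ɪ/ → [+ATR]; 11 /p/ transparent; 10 /p/ transparent; 9 /d/ transparent; 8 /ɪ/ → [+ATR]; bound reached.
[+ATR] positions on the surface: 2 3 4 6 8 12 13 14 15.

p ɔ~ e~ e~ d ɛ~ p ɪ~ d p p ɪ~ e~ ɛ~ ɔ~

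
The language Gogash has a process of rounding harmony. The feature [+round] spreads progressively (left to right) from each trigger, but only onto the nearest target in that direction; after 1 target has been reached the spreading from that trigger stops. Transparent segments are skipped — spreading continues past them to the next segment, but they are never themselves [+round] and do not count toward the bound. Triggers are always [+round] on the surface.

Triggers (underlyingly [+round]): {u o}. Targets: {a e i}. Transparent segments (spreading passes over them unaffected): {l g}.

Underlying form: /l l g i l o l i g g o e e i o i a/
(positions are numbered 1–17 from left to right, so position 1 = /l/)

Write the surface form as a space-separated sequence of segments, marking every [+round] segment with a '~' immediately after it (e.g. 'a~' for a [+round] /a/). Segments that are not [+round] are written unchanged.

l l g i l o~ l i~ g g o~ e~ e i o~ i~ a

From /o/ at 6 rightward: 7 /l/ transparent; 8 /i/ → [+round]; bound reached.
From /o/ at 11 rightward: 12 /e/ → [+round]; bound reached.
From /o/ at 15 rightward: 16 /i/ → [+round]; bound reached.
Targets with no active source: positions 4 13 14 17 stay [-round].
[+round] positions on the surface: 6 8 11 12 15 16.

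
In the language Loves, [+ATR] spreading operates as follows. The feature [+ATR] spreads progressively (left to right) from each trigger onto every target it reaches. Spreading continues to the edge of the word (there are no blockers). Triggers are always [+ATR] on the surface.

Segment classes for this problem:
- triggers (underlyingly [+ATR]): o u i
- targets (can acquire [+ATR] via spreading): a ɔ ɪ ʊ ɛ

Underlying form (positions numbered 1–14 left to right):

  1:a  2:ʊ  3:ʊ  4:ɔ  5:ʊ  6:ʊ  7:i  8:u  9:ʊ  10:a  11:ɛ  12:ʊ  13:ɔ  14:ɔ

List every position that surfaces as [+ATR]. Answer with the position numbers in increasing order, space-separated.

7 8 9 10 11 12 13 14

From /i/ at 7 rightward: 8 /u/ is itself a trigger — this domain ends here.
From /u/ at 8 rightward: 9 /ʊ/ → [+ATR]; 10 /a/ → [+ATR]; 11 /ɛ/ → [+ATR]; 12 /ʊ/ → [+ATR]; 13 /ɔ/ → [+ATR]; 14 /ɔ/ → [+ATR]; word edge.
Targets with no active source: positions 1 2 3 4 5 6 stay [-ATR].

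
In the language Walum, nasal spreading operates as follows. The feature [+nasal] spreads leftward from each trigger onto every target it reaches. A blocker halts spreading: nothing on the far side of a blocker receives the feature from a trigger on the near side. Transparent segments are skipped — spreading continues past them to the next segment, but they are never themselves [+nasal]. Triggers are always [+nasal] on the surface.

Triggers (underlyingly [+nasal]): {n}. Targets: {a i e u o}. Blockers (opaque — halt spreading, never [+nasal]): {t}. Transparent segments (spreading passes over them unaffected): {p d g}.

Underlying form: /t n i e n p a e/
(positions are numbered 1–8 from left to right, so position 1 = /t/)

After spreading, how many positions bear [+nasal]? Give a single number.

4

From /n/ at 2 leftward: 1 /t/ blocks.
From /n/ at 5 leftward: 4 /e/ → [+nasal]; 3 /i/ → [+nasal]; 2 /n/ is itself a trigger — this domain ends here.
Targets with no active source: positions 7 8 stay [-nasal].
[+nasal] positions on the surface: 2 3 4 5.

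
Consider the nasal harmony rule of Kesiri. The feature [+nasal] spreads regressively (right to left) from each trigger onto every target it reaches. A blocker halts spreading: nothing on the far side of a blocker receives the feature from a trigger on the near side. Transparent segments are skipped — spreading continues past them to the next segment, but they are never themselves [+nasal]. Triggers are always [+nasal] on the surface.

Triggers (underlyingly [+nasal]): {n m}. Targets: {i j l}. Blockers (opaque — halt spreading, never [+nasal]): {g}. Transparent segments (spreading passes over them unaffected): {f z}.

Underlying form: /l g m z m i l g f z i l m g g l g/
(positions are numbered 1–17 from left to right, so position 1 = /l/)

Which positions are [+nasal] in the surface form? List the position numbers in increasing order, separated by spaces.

3 5 11 12 13

From /m/ at 3 leftward: 2 /g/ blocks.
From /m/ at 5 leftward: 4 /z/ transparent; 3 /m/ is itself a trigger — this domain ends here.
From /m/ at 13 leftward: 12 /l/ → [+nasal]; 11 /i/ → [+nasal]; 10 /z/ transparent; 9 /f/ transparent; 8 /g/ blocks.
Targets with no active source: positions 1 6 7 16 stay [-nasal].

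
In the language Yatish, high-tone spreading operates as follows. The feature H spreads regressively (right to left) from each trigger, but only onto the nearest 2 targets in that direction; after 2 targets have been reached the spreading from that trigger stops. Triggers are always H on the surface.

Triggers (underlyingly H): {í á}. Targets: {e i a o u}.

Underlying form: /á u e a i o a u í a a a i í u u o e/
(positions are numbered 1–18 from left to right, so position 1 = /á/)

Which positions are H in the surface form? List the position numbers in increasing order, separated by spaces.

1 7 8 9 12 13 14

From /á/ at 1 leftward: word edge.
From /í/ at 9 leftward: 8 /u/ → H; 7 /a/ → H; bound reached.
From /í/ at 14 leftward: 13 /i/ → H; 12 /a/ → H; bound reached.
Targets with no active source: positions 2 3 4 5 6 10 11 15 16 17 18 stay [-high tone].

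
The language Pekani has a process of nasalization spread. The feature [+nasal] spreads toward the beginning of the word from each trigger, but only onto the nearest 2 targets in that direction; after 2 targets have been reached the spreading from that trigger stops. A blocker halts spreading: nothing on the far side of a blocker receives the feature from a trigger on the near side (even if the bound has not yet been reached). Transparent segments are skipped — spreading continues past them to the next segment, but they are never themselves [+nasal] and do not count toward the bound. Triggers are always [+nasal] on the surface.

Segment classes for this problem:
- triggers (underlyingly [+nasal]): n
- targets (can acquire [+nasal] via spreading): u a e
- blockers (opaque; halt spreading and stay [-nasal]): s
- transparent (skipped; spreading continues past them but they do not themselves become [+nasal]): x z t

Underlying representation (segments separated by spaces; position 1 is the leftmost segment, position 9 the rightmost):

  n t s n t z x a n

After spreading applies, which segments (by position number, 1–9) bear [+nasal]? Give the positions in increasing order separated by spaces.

1 4 8 9

From /n/ at 1 leftward: word edge.
From /n/ at 4 leftward: 3 /s/ blocks.
From /n/ at 9 leftward: 8 /a/ → [+nasal]; 7 /x/ transparent; 6 /z/ transparent; 5 /t/ transparent; 4 /n/ is itself a trigger — this domain ends here.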